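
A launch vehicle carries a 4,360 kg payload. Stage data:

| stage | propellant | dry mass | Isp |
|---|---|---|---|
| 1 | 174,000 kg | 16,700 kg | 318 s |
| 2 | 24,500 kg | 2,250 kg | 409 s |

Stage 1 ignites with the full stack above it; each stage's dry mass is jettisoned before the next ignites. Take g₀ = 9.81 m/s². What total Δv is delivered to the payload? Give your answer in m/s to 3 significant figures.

Ignition mass of stage 1 = 174,000+16,700 + 24,500+2,250 + 4,360 = 221,810 kg.
Stage 1: m₀ = 221,810 kg, m_f = 221,810 − 174,000 = 47,810 kg; Δv = 318×9.81×ln(4.639) = 3119.6×1.5346 ≈ 4787 m/s.
Stage 2: m₀ = 31,110 kg, m_f = 31,110 − 24,500 = 6,610 kg; Δv = 409×9.81×ln(4.707) = 4012.3×1.5489 ≈ 6215 m/s.
Total Δv = 4787 + 6215 = 11002 m/s.

Δv ≈ 11000 m/s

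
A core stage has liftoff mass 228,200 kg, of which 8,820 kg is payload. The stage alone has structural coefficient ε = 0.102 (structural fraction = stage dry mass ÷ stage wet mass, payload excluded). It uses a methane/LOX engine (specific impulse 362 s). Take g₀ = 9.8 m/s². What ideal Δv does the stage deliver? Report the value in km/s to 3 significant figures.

Stage wet mass = m₀ − payload = 228,200 − 8,820 = 219,380 kg.
Stage dry mass = ε × stage wet mass = 0.102 × 219,380 = 22,376.8 kg.
Burnout mass m_f = stage dry + payload = 22,376.8 + 8,820 = 31,196.8 kg.
v_e = Isp · g₀ = 362 × 9.8 = 3547.6 m/s.
Using Δv = v_e ln(m₀/m_f): Δv = v_e · ln(228,200/31,196.8) = 3547.6 × ln(7.315) = 3547.6 × 1.9899 ≈ 7059 m/s.

Δv ≈ 7.06 km/s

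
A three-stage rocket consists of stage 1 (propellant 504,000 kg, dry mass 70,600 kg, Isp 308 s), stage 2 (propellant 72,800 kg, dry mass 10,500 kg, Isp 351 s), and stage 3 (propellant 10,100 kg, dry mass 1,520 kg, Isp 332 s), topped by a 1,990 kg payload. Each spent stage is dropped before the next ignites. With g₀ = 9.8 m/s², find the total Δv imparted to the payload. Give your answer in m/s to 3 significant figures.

Ignition mass of stage 1 = 504,000+70,600 + 72,800+10,500 + 10,100+1,520 + 1,990 = 671,510 kg.
Stage 1: m₀ = 671,510 kg, m_f = 671,510 − 504,000 = 167,510 kg; Δv = 308×9.8×ln(4.009) = 3018.4×1.3885 ≈ 4191 m/s.
Stage 2: m₀ = 96,910 kg, m_f = 96,910 − 72,800 = 24,110 kg; Δv = 351×9.8×ln(4.019) = 3439.8×1.3912 ≈ 4785 m/s.
Stage 3: m₀ = 13,610 kg, m_f = 13,610 − 10,100 = 3,510 kg; Δv = 332×9.8×ln(3.877) = 3253.6×1.3552 ≈ 4409 m/s.
Total Δv = 4191 + 4785 + 4409 = 13385 m/s.

Δv ≈ 13400 m/s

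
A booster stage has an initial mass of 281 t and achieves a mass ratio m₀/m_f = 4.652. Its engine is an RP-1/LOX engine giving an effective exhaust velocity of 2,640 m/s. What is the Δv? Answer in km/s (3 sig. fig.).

Δv ≈ 4.06 km/s

Δv = v_e · ln(4.652) = 2640.0 × 1.5373 ≈ 4058.5 m/s.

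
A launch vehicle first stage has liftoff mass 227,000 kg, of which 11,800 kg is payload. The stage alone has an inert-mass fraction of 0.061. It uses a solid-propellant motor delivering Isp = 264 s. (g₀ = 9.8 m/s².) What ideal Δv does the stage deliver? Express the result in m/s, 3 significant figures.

Δv ≈ 5720 m/s

Stage wet mass = m₀ − payload = 227,000 − 11,800 = 215,200 kg.
Stage dry mass = ε × stage wet mass = 0.061 × 215,200 = 13,127.2 kg.
Burnout mass m_f = stage dry + payload = 13,127.2 + 11,800 = 24,927.2 kg.
v_e = Isp · g₀ = 264 × 9.8 = 2587.2 m/s.
From the ideal rocket equation, Δv = v_e · ln(227,000/24,927.2) = 2587.2 × ln(9.107) = 2587.2 × 2.2090 ≈ 5715 m/s.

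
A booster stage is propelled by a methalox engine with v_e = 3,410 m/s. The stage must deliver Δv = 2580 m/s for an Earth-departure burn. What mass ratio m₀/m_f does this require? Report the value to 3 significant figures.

mass ratio ≈ 2.13

Using Δv = v_e ln(m₀/m_f): m₀/m_f = exp(Δv / v_e) = exp(2580 / 3410.0) = exp(0.7566) = 2.1310.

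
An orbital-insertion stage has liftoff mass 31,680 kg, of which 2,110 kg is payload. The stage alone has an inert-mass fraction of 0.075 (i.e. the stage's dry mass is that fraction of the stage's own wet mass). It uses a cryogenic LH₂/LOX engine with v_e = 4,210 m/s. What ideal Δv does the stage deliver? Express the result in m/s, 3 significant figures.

Δv ≈ 8380 m/s

Stage wet mass = m₀ − payload = 31,680 − 2,110 = 29,570 kg.
Stage dry mass = ε × stage wet mass = 0.075 × 29,570 = 2,217.75 kg.
Burnout mass m_f = stage dry + payload = 2,217.75 + 2,110 = 4,327.75 kg.
Δv = v_e · ln(31,680/4,327.75) = 4210.0 × ln(7.32) = 4210.0 × 1.9906 ≈ 8381 m/s.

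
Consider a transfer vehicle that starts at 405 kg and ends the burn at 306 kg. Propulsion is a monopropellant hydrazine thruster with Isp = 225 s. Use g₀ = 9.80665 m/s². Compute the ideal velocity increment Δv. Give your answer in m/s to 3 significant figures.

Δv ≈ 618 m/s

v_e = Isp · g₀ = 225 × 9.80665 = 2206.5 m/s.
Δv = v_e · ln(m₀/m_f) = 2206.5 × ln(1.324) = 2206.5 × 0.2803 ≈ 618.5 m/s.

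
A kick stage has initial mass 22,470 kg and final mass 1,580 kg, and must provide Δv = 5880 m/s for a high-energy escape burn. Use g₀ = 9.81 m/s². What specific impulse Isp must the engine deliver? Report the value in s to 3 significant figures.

Isp ≈ 226 s

ln(m₀/m_f) = ln(22470/1580) = ln(14.22) = 2.6548.
v_e = Δv / ln(m₀/m_f) = 5880 / 2.6548 = 2214.9 m/s.
Isp = v_e / g₀ = 2214.9 / 9.81 = 225.8 s.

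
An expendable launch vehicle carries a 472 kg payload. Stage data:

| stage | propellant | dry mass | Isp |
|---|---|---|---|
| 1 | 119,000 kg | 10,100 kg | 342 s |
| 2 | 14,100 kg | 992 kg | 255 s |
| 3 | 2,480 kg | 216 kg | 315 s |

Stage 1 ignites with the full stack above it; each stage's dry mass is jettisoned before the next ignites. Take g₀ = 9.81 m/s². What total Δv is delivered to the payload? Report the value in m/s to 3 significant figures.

Ignition mass of stage 1 = 119,000+10,100 + 14,100+992 + 2,480+216 + 472 = 147,360 kg.
Stage 1: m₀ = 147,360 kg, m_f = 147,360 − 119,000 = 28,360 kg; Δv = 342×9.81×ln(5.196) = 3355.0×1.6479 ≈ 5529 m/s.
Stage 2: m₀ = 18,260 kg, m_f = 18,260 − 14,100 = 4,160 kg; Δv = 255×9.81×ln(4.389) = 2501.6×1.4792 ≈ 3700 m/s.
Stage 3: m₀ = 3,168 kg, m_f = 3,168 − 2,480 = 688 kg; Δv = 315×9.81×ln(4.605) = 3090.2×1.5271 ≈ 4719 m/s.
Total Δv = 5529 + 3700 + 4719 = 13948 m/s.

Δv ≈ 13900 m/s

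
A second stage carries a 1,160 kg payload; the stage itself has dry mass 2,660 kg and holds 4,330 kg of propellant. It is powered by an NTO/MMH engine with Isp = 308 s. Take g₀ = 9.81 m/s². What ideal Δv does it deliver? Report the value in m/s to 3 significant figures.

Δv ≈ 2290 m/s

v_e = Isp · g₀ = 308 × 9.81 = 3021.5 m/s.
m₀ = payload + dry + propellant = 1,160 + 2,660 + 4,330 = 8,150 kg.
m_f = payload + dry = 1,160 + 2,660 = 3,820 kg.
Δv = v_e · ln(m₀/m_f) = 3021.5 × ln(2.134) = 3021.5 × 0.7578 ≈ 2289.6 m/s.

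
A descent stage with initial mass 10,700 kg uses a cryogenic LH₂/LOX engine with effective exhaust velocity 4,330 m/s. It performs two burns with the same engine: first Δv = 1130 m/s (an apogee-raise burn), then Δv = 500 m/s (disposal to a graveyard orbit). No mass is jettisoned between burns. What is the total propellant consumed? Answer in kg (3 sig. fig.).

total propellant consumed ≈ 3360 kg

After the first burn: m = 10700 × exp(−1130/4330.0) = 10700 × 0.77030 = 8,242.21 kg.
After the second burn: m = 8,242.21 × exp(−500/4330.0) = 8,242.21 × 0.89094 = 7,343.31 kg.
Total propellant = m₀ − m_final = 10700 − 7,343.31 = 3,356.69 kg.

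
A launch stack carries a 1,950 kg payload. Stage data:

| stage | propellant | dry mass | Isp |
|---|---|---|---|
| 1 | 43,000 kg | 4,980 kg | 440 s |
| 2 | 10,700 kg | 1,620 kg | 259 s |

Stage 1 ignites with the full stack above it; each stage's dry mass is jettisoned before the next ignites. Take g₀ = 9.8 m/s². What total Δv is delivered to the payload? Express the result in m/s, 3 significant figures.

Ignition mass of stage 1 = 43,000+4,980 + 10,700+1,620 + 1,950 = 62,250 kg.
Stage 1: m₀ = 62,250 kg, m_f = 62,250 − 43,000 = 19,250 kg; Δv = 440×9.8×ln(3.234) = 4312.0×1.1736 ≈ 5061 m/s.
Stage 2: m₀ = 14,270 kg, m_f = 14,270 − 10,700 = 3,570 kg; Δv = 259×9.8×ln(3.997) = 2538.2×1.3856 ≈ 3517 m/s.
Total Δv = 5061 + 3517 = 8578 m/s.

Δv ≈ 8580 m/s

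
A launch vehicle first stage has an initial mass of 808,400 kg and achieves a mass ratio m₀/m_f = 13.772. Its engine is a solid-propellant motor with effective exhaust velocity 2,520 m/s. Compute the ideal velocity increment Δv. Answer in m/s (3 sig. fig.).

Δv ≈ 6610 m/s

By the Tsiolkovsky rocket equation, Δv = v_e · ln(13.772) = 2520.0 × 2.6226 ≈ 6609.0 m/s.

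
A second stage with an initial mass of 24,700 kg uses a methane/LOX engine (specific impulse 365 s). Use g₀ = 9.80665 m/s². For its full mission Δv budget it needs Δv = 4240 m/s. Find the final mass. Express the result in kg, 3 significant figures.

final mass ≈ 7560 kg

v_e = Isp · g₀ = 365 × 9.80665 = 3579.4 m/s.
m₀/m_f = exp(Δv / v_e) = exp(4240 / 3579.4) = exp(1.1845) = 3.2692.
m_f = m₀ / 3.2692 = 24,700 / 3.2692 = 7,555.37 kg.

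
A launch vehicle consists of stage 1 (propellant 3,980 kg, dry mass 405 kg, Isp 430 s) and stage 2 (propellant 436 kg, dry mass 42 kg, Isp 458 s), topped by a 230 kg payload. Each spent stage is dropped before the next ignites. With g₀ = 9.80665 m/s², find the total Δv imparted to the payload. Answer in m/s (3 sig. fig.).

Ignition mass of stage 1 = 3,980+405 + 436+42 + 230 = 5,093 kg.
Stage 1: m₀ = 5,093 kg, m_f = 5,093 − 3,980 = 1,113 kg; Δv = 430×9.80665×ln(4.576) = 4216.9×1.5208 ≈ 6413 m/s.
Stage 2: m₀ = 708 kg, m_f = 708 − 436 = 272 kg; Δv = 458×9.80665×ln(2.603) = 4491.4×0.9566 ≈ 4297 m/s.
Total Δv = 6413 + 4297 = 10710 m/s.

Δv ≈ 10700 m/s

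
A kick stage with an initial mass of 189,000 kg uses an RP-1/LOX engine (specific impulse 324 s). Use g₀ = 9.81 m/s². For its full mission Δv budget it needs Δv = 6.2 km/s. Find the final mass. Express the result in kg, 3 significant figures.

final mass ≈ 26900 kg

v_e = Isp · g₀ = 324 × 9.81 = 3178.4 m/s.
Rocket equation: m₀/m_f = exp(Δv / v_e) = exp(6200 / 3178.4) = exp(1.9506) = 7.0332.
m_f = m₀ / 7.0332 = 189,000 / 7.0332 = 26,872.5 kg.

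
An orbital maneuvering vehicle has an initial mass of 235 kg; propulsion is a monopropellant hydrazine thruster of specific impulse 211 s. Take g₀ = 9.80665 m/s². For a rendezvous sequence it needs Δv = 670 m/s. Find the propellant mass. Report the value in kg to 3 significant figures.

propellant mass ≈ 65.0 kg

v_e = Isp · g₀ = 211 × 9.80665 = 2069.2 m/s.
From the ideal rocket equation, m₀/m_f = exp(Δv / v_e) = exp(670 / 2069.2) = exp(0.3238) = 1.3824.
m_f = 235 / 1.3824 = 169.994 kg, so propellant = m₀ − m_f = 235 − 169.994 = 65.006 kg.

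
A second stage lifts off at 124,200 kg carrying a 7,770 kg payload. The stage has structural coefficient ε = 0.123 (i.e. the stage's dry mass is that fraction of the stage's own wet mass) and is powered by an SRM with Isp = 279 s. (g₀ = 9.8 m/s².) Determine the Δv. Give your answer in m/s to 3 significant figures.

Δv ≈ 4720 m/s

Stage wet mass = m₀ − payload = 124,200 − 7,770 = 116,430 kg.
Stage dry mass = ε × stage wet mass = 0.123 × 116,430 = 14,320.9 kg.
Burnout mass m_f = stage dry + payload = 14,320.9 + 7,770 = 22,090.9 kg.
v_e = Isp · g₀ = 279 × 9.8 = 2734.2 m/s.
Using Δv = v_e ln(m₀/m_f): Δv = v_e · ln(124,200/22,090.9) = 2734.2 × ln(5.622) = 2734.2 × 1.7267 ≈ 4721 m/s.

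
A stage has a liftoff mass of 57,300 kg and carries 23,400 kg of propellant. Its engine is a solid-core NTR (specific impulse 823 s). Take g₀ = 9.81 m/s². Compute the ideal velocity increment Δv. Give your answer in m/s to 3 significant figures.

v_e = Isp · g₀ = 823 × 9.81 = 8073.6 m/s.
m_f = m₀ − m_prop = 57,300 − 23,400 = 33,900 kg.
From the ideal rocket equation, Δv = v_e · ln(m₀/m_f) = 8073.6 × ln(1.69) = 8073.6 × 0.5249 ≈ 4237.7 m/s.

Δv ≈ 4240 m/s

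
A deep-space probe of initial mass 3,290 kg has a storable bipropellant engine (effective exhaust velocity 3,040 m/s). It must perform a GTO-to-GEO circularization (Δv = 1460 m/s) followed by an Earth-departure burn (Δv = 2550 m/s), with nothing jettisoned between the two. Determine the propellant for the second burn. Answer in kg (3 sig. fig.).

propellant for the second burn ≈ 1160 kg

After the first burn: m = 3290 × exp(−1460/3040.0) = 3290 × 0.61862 = 2,035.26 kg.
After the second burn: m = 2,035.26 × exp(−2550/3040.0) = 2,035.26 × 0.43222 = 879.68 kg.
Second-burn propellant = 2,035.26 − 879.68 = 1,155.58 kg.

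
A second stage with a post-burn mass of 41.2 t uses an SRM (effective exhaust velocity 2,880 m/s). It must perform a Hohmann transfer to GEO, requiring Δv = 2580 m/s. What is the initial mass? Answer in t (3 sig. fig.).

m₀/m_f = exp(Δv / v_e) = exp(2580 / 2880.0) = exp(0.8958) = 2.4494.
m₀ = m_f × 2.4494 = 41.2 × 2.4494 = 100.915 t.

initial mass ≈ 101 t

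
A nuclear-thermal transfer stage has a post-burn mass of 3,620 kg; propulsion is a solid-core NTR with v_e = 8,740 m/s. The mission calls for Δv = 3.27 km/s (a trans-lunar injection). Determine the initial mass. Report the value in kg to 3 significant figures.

By the Tsiolkovsky rocket equation, m₀/m_f = exp(Δv / v_e) = exp(3270 / 8740.0) = exp(0.3741) = 1.4537.
m₀ = m_f × 1.4537 = 3,620 × 1.4537 = 5,262.39 kg.

initial mass ≈ 5260 kg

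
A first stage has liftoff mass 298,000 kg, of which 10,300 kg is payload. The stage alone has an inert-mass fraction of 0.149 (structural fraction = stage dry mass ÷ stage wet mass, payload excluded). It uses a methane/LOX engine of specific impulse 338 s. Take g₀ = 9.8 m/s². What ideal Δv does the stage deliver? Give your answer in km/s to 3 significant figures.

Stage wet mass = m₀ − payload = 298,000 − 10,300 = 287,700 kg.
Stage dry mass = ε × stage wet mass = 0.149 × 287,700 = 42,867.3 kg.
Burnout mass m_f = stage dry + payload = 42,867.3 + 10,300 = 53,167.3 kg.
v_e = Isp · g₀ = 338 × 9.8 = 3312.4 m/s.
From the ideal rocket equation, Δv = v_e · ln(298,000/53,167.3) = 3312.4 × ln(5.605) = 3312.4 × 1.7236 ≈ 5709 m/s.

Δv ≈ 5.71 km/s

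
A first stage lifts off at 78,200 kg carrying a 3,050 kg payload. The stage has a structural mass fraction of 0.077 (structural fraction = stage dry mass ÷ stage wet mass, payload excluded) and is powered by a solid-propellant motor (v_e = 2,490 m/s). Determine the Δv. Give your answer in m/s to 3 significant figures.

Stage wet mass = m₀ − payload = 78,200 − 3,050 = 75,150 kg.
Stage dry mass = ε × stage wet mass = 0.077 × 75,150 = 5,786.55 kg.
Burnout mass m_f = stage dry + payload = 5,786.55 + 3,050 = 8,836.55 kg.
From the ideal rocket equation, Δv = v_e · ln(78,200/8,836.55) = 2490.0 × ln(8.85) = 2490.0 × 2.1804 ≈ 5429 m/s.

Δv ≈ 5430 m/s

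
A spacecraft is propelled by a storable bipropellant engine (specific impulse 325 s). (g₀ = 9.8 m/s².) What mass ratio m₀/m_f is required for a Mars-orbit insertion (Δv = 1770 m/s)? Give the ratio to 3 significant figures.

v_e = Isp · g₀ = 325 × 9.8 = 3185.0 m/s.
Using Δv = v_e ln(m₀/m_f): m₀/m_f = exp(Δv / v_e) = exp(1770 / 3185.0) = exp(0.5557) = 1.7432.

mass ratio ≈ 1.74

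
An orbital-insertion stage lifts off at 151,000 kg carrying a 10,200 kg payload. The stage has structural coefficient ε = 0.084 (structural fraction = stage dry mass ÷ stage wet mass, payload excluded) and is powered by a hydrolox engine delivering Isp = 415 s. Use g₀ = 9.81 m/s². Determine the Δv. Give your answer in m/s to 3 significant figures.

Stage wet mass = m₀ − payload = 151,000 − 10,200 = 140,800 kg.
Stage dry mass = ε × stage wet mass = 0.084 × 140,800 = 11,827.2 kg.
Burnout mass m_f = stage dry + payload = 11,827.2 + 10,200 = 22,027.2 kg.
v_e = Isp · g₀ = 415 × 9.81 = 4071.2 m/s.
By the Tsiolkovsky rocket equation, Δv = v_e · ln(151,000/22,027.2) = 4071.2 × ln(6.855) = 4071.2 × 1.9250 ≈ 7837 m/s.

Δv ≈ 7840 m/s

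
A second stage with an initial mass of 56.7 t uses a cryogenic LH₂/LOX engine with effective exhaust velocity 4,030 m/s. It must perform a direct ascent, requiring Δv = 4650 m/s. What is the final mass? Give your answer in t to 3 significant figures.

Rocket equation: m₀/m_f = exp(Δv / v_e) = exp(4650 / 4030.0) = exp(1.1538) = 3.1704.
m_f = m₀ / 3.1704 = 56.7 / 3.1704 = 17.8842 t.

final mass ≈ 17.9 t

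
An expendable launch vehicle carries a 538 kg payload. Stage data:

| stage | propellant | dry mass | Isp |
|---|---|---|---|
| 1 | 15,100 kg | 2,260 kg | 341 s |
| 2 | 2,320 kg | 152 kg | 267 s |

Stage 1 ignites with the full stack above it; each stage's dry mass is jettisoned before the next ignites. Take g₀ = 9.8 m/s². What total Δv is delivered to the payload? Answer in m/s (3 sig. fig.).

Δv ≈ 8370 m/s

Ignition mass of stage 1 = 15,100+2,260 + 2,320+152 + 538 = 20,370 kg.
Stage 1: m₀ = 20,370 kg, m_f = 20,370 − 15,100 = 5,270 kg; Δv = 341×9.8×ln(3.865) = 3341.8×1.3520 ≈ 4518 m/s.
Stage 2: m₀ = 3,010 kg, m_f = 3,010 − 2,320 = 690 kg; Δv = 267×9.8×ln(4.362) = 2616.6×1.4730 ≈ 3854 m/s.
Total Δv = 4518 + 3854 = 8372 m/s.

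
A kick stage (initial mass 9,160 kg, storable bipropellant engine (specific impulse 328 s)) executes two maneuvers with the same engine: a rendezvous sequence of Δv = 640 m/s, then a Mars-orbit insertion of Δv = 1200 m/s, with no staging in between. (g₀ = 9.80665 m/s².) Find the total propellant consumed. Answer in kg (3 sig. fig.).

v_e = Isp · g₀ = 328 × 9.80665 = 3216.6 m/s.
After the first burn: m = 9160 × exp(−640/3216.6) = 9160 × 0.81958 = 7,507.35 kg.
After the second burn: m = 7,507.35 × exp(−1200/3216.6) = 7,507.35 × 0.68862 = 5,169.71 kg.
Total propellant = m₀ − m_final = 9160 − 5,169.71 = 3,990.29 kg.

total propellant consumed ≈ 3990 kg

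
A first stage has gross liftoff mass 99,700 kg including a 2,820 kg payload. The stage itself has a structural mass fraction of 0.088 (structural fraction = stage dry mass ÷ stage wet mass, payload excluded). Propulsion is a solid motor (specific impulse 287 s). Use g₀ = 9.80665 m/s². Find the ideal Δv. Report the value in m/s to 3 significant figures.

Stage wet mass = m₀ − payload = 99,700 − 2,820 = 96,880 kg.
Stage dry mass = ε × stage wet mass = 0.088 × 96,880 = 8,525.44 kg.
Burnout mass m_f = stage dry + payload = 8,525.44 + 2,820 = 11,345.44 kg.
v_e = Isp · g₀ = 287 × 9.80665 = 2814.5 m/s.
Δv = v_e · ln(99,700/11,345.44) = 2814.5 × ln(8.788) = 2814.5 × 2.1733 ≈ 6117 m/s.

Δv ≈ 6120 m/s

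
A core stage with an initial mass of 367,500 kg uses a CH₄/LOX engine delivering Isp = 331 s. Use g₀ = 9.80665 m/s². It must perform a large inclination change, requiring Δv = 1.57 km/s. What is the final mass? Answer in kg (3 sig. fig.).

final mass ≈ 227000 kg

v_e = Isp · g₀ = 331 × 9.80665 = 3246.0 m/s.
m₀/m_f = exp(Δv / v_e) = exp(1570 / 3246.0) = exp(0.4837) = 1.6220.
m_f = m₀ / 1.6220 = 367,500 / 1.6220 = 226,572 kg.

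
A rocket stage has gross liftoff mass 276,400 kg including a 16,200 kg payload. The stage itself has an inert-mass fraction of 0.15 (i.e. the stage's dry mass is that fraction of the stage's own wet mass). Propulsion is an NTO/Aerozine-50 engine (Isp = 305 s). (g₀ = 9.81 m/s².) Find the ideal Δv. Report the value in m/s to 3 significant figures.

Δv ≈ 4820 m/s

Stage wet mass = m₀ − payload = 276,400 − 16,200 = 260,200 kg.
Stage dry mass = ε × stage wet mass = 0.15 × 260,200 = 39,030 kg.
Burnout mass m_f = stage dry + payload = 39,030 + 16,200 = 55,230 kg.
v_e = Isp · g₀ = 305 × 9.81 = 2992.1 m/s.
Using Δv = v_e ln(m₀/m_f): Δv = v_e · ln(276,400/55,230) = 2992.1 × ln(5.005) = 2992.1 × 1.6103 ≈ 4818 m/s.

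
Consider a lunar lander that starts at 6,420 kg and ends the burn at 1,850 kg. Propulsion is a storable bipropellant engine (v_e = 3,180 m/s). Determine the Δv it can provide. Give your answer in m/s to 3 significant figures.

Δv ≈ 3960 m/s

From the ideal rocket equation, Δv = v_e · ln(m₀/m_f) = 3180.0 × ln(3.47) = 3180.0 × 1.2442 ≈ 3956.7 m/s.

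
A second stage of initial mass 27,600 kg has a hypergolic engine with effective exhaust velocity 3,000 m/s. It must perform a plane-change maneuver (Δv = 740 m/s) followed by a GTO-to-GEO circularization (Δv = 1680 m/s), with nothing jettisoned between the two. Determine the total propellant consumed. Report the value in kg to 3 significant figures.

After the first burn: m = 27600 × exp(−740/3000.0) = 27600 × 0.78140 = 21,566.6 kg.
After the second burn: m = 21,566.6 × exp(−1680/3000.0) = 21,566.6 × 0.57121 = 12,319.1 kg.
Total propellant = m₀ − m_final = 27600 − 12,319.1 = 15,280.9 kg.

total propellant consumed ≈ 15300 kg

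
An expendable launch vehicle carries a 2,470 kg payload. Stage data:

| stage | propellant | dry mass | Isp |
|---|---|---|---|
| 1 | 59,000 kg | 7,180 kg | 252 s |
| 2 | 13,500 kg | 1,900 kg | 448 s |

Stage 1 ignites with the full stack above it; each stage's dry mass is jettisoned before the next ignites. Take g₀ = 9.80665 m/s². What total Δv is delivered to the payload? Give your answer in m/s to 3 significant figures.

Ignition mass of stage 1 = 59,000+7,180 + 13,500+1,900 + 2,470 = 84,050 kg.
Stage 1: m₀ = 84,050 kg, m_f = 84,050 − 59,000 = 25,050 kg; Δv = 252×9.80665×ln(3.355) = 2471.3×1.2105 ≈ 2992 m/s.
Stage 2: m₀ = 17,870 kg, m_f = 17,870 − 13,500 = 4,370 kg; Δv = 448×9.80665×ln(4.089) = 4393.4×1.4084 ≈ 6187 m/s.
Total Δv = 2992 + 6187 = 9179 m/s.

Δv ≈ 9180 m/s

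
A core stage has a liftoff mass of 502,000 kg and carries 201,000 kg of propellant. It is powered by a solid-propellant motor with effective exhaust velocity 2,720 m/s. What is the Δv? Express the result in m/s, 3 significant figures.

m_f = m₀ − m_prop = 502,000 − 201,000 = 301,000 kg.
Rocket equation: Δv = v_e · ln(m₀/m_f) = 2720.0 × ln(1.668) = 2720.0 × 0.5115 ≈ 1391.3 m/s.

Δv ≈ 1390 m/s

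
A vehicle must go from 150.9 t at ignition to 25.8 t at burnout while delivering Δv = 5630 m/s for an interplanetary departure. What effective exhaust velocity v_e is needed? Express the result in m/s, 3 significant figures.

ln(m₀/m_f) = ln(150900/25800) = ln(5.849) = 1.7662.
By the Tsiolkovsky rocket equation, v_e = Δv / ln(m₀/m_f) = 5630 / 1.7662 = 3187.6 m/s.

v_e ≈ 3190 m/s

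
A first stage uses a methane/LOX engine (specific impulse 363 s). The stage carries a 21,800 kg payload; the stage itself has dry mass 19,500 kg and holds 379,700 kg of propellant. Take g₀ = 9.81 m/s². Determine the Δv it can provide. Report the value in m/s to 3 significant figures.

Δv ≈ 8270 m/s

v_e = Isp · g₀ = 363 × 9.81 = 3561.0 m/s.
m₀ = payload + dry + propellant = 21,800 + 19,500 + 379,700 = 421,000 kg.
m_f = payload + dry = 21,800 + 19,500 = 41,300 kg.
Δv = v_e · ln(m₀/m_f) = 3561.0 × ln(10.19) = 3561.0 × 2.3218 ≈ 8267.9 m/s.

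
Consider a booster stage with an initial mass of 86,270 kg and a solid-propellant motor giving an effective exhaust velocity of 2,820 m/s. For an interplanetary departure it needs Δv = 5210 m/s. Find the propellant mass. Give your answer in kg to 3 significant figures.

propellant mass ≈ 72700 kg

m₀/m_f = exp(Δv / v_e) = exp(5210 / 2820.0) = exp(1.8475) = 6.3441.
m_f = 86,270 / 6.3441 = 13,598.5 kg, so propellant = m₀ − m_f = 86,270 − 13,598.5 = 72,671.5 kg.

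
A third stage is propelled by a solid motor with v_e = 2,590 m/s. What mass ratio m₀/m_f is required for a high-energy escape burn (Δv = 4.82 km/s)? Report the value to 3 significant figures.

From the ideal rocket equation, m₀/m_f = exp(Δv / v_e) = exp(4820 / 2590.0) = exp(1.8610) = 6.4302.

mass ratio ≈ 6.43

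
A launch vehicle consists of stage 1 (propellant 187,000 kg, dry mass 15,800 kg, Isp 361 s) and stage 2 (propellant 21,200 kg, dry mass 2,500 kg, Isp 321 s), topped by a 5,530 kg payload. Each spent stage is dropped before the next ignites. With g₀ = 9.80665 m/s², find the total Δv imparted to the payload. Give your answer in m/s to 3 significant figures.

Δv ≈ 9870 m/s

Ignition mass of stage 1 = 187,000+15,800 + 21,200+2,500 + 5,530 = 232,030 kg.
Stage 1: m₀ = 232,030 kg, m_f = 232,030 − 187,000 = 45,030 kg; Δv = 361×9.80665×ln(5.153) = 3540.2×1.6395 ≈ 5804 m/s.
Stage 2: m₀ = 29,230 kg, m_f = 29,230 − 21,200 = 8,030 kg; Δv = 321×9.80665×ln(3.64) = 3147.9×1.2920 ≈ 4067 m/s.
Total Δv = 5804 + 4067 = 9871 m/s.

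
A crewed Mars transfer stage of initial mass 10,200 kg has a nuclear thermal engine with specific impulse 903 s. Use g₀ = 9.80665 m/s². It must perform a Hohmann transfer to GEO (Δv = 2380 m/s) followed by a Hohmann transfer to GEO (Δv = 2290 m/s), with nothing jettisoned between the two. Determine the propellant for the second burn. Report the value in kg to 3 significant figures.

v_e = Isp · g₀ = 903 × 9.80665 = 8855.4 m/s.
After the first burn: m = 10200 × exp(−2380/8855.4) = 10200 × 0.76432 = 7,796.06 kg.
After the second burn: m = 7,796.06 × exp(−2290/8855.4) = 7,796.06 × 0.77213 = 6,019.57 kg.
Second-burn propellant = 7,796.06 − 6,019.57 = 1,776.49 kg.

propellant for the second burn ≈ 1780 kg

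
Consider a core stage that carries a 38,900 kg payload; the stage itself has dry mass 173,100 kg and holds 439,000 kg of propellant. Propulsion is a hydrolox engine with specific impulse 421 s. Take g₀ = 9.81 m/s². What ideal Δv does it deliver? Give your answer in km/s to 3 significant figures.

Δv ≈ 4.63 km/s

v_e = Isp · g₀ = 421 × 9.81 = 4130.0 m/s.
m₀ = payload + dry + propellant = 38,900 + 173,100 + 439,000 = 651,000 kg.
m_f = payload + dry = 38,900 + 173,100 = 212,000 kg.
Δv = v_e · ln(m₀/m_f) = 4130.0 × ln(3.071) = 4130.0 × 1.1219 ≈ 4633.6 m/s.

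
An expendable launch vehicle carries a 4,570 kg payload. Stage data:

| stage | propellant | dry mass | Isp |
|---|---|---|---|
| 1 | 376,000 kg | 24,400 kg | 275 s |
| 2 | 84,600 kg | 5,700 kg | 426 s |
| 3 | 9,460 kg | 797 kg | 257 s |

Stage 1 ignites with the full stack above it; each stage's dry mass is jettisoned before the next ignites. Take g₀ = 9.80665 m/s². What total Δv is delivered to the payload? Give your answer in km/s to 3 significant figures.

Ignition mass of stage 1 = 376,000+24,400 + 84,600+5,700 + 9,460+797 + 4,570 = 505,527 kg.
Stage 1: m₀ = 505,527 kg, m_f = 505,527 − 376,000 = 129,527 kg; Δv = 275×9.80665×ln(3.903) = 2696.8×1.3617 ≈ 3672 m/s.
Stage 2: m₀ = 105,127 kg, m_f = 105,127 − 84,600 = 20,527 kg; Δv = 426×9.80665×ln(5.121) = 4177.6×1.6334 ≈ 6824 m/s.
Stage 3: m₀ = 14,827 kg, m_f = 14,827 − 9,460 = 5,367 kg; Δv = 257×9.80665×ln(2.763) = 2520.3×1.0162 ≈ 2561 m/s.
Total Δv = 3672 + 6824 + 2561 = 13057 m/s.

Δv ≈ 13.1 km/s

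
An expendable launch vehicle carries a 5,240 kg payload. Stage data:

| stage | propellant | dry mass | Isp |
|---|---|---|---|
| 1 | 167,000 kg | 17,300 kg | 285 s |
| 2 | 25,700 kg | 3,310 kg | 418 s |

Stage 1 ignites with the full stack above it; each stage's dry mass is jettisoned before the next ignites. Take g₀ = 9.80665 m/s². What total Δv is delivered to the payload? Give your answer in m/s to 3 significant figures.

Ignition mass of stage 1 = 167,000+17,300 + 25,700+3,310 + 5,240 = 218,550 kg.
Stage 1: m₀ = 218,550 kg, m_f = 218,550 − 167,000 = 51,550 kg; Δv = 285×9.80665×ln(4.24) = 2794.9×1.4445 ≈ 4037 m/s.
Stage 2: m₀ = 34,250 kg, m_f = 34,250 − 25,700 = 8,550 kg; Δv = 418×9.80665×ln(4.006) = 4099.2×1.3878 ≈ 5689 m/s.
Total Δv = 4037 + 5689 = 9726 m/s.

Δv ≈ 9730 m/s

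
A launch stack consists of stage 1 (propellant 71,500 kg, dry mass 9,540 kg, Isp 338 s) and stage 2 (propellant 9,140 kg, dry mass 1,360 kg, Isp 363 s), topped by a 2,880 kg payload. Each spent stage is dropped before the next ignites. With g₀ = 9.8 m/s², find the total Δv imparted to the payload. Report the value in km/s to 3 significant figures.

Ignition mass of stage 1 = 71,500+9,540 + 9,140+1,360 + 2,880 = 94,420 kg.
Stage 1: m₀ = 94,420 kg, m_f = 94,420 − 71,500 = 22,920 kg; Δv = 338×9.8×ln(4.12) = 3312.4×1.4157 ≈ 4690 m/s.
Stage 2: m₀ = 13,380 kg, m_f = 13,380 − 9,140 = 4,240 kg; Δv = 363×9.8×ln(3.156) = 3557.4×1.1492 ≈ 4088 m/s.
Total Δv = 4690 + 4088 = 8778 m/s.

Δv ≈ 8.78 km/s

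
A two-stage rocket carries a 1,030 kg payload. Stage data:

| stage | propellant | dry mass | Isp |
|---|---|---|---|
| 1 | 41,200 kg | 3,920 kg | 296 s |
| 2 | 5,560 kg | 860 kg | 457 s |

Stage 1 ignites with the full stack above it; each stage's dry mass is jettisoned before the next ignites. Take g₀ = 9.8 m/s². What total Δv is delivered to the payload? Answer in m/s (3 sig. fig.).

Δv ≈ 10600 m/s

Ignition mass of stage 1 = 41,200+3,920 + 5,560+860 + 1,030 = 52,570 kg.
Stage 1: m₀ = 52,570 kg, m_f = 52,570 − 41,200 = 11,370 kg; Δv = 296×9.8×ln(4.624) = 2900.8×1.5312 ≈ 4442 m/s.
Stage 2: m₀ = 7,450 kg, m_f = 7,450 − 5,560 = 1,890 kg; Δv = 457×9.8×ln(3.942) = 4478.6×1.3716 ≈ 6143 m/s.
Total Δv = 4442 + 6143 = 10585 m/s.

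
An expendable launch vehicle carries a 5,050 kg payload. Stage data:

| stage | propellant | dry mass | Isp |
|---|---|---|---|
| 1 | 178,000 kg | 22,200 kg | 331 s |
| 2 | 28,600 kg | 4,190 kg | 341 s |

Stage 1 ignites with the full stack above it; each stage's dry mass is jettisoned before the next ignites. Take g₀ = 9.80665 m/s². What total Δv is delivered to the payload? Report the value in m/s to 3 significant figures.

Ignition mass of stage 1 = 178,000+22,200 + 28,600+4,190 + 5,050 = 238,040 kg.
Stage 1: m₀ = 238,040 kg, m_f = 238,040 − 178,000 = 60,040 kg; Δv = 331×9.80665×ln(3.965) = 3246.0×1.3774 ≈ 4471 m/s.
Stage 2: m₀ = 37,840 kg, m_f = 37,840 − 28,600 = 9,240 kg; Δv = 341×9.80665×ln(4.095) = 3344.1×1.4098 ≈ 4715 m/s.
Total Δv = 4471 + 4715 = 9186 m/s.

Δv ≈ 9190 m/s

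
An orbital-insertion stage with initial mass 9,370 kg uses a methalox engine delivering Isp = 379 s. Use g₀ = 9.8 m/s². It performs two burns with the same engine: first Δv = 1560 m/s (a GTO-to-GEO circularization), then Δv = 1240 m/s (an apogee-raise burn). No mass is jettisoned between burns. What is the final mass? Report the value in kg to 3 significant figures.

v_e = Isp · g₀ = 379 × 9.8 = 3714.2 m/s.
After the first burn: m = 9370 × exp(−1560/3714.2) = 9370 × 0.65704 = 6,156.46 kg.
After the second burn: m = 6,156.46 × exp(−1240/3714.2) = 6,156.46 × 0.71616 = 4,409.01 kg.

final mass ≈ 4410 kg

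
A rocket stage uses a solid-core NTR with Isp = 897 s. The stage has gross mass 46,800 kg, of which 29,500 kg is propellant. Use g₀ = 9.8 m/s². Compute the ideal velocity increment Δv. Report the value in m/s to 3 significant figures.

v_e = Isp · g₀ = 897 × 9.8 = 8790.6 m/s.
m_f = m₀ − m_prop = 46,800 − 29,500 = 17,300 kg.
By the Tsiolkovsky rocket equation, Δv = v_e · ln(m₀/m_f) = 8790.6 × ln(2.705) = 8790.6 × 0.9952 ≈ 8748.2 m/s.

Δv ≈ 8750 m/s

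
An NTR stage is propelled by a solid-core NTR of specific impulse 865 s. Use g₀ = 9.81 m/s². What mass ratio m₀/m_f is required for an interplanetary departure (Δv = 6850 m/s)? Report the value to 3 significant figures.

v_e = Isp · g₀ = 865 × 9.81 = 8485.6 m/s.
m₀/m_f = exp(Δv / v_e) = exp(6850 / 8485.6) = exp(0.8072) = 2.2417.

mass ratio ≈ 2.24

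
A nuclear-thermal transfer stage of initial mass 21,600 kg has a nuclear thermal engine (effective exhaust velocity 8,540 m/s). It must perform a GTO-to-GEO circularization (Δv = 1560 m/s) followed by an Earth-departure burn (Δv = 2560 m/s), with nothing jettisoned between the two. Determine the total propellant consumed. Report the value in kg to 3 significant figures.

After the first burn: m = 21600 × exp(−1560/8540.0) = 21600 × 0.83304 = 17,993.7 kg.
After the second burn: m = 17,993.7 × exp(−2560/8540.0) = 17,993.7 × 0.74099 = 13,333.2 kg.
Total propellant = m₀ − m_final = 21600 − 13,333.2 = 8,266.8 kg.

total propellant consumed ≈ 8270 kg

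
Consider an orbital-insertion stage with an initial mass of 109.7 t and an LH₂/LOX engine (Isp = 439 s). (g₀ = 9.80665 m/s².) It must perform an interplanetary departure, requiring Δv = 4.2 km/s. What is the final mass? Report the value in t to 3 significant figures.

final mass ≈ 41.4 t

v_e = Isp · g₀ = 439 × 9.80665 = 4305.1 m/s.
Using Δv = v_e ln(m₀/m_f): m₀/m_f = exp(Δv / v_e) = exp(4200 / 4305.1) = exp(0.9756) = 2.6527.
m_f = m₀ / 2.6527 = 109.7 / 2.6527 = 41.3541 t.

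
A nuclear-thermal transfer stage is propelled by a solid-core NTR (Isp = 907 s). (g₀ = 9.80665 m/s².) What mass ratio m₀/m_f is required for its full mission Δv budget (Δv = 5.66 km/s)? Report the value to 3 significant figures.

mass ratio ≈ 1.89

v_e = Isp · g₀ = 907 × 9.80665 = 8894.6 m/s.
Rocket equation: m₀/m_f = exp(Δv / v_e) = exp(5660 / 8894.6) = exp(0.6363) = 1.8896.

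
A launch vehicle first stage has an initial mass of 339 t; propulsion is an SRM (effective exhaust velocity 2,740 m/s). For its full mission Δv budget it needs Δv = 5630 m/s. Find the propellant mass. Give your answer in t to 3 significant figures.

By the Tsiolkovsky rocket equation, m₀/m_f = exp(Δv / v_e) = exp(5630 / 2740.0) = exp(2.0547) = 7.8048.
m_f = 339 / 7.8048 = 43.4348 t, so propellant = m₀ − m_f = 339 − 43.4348 = 295.5652 t.

propellant mass ≈ 296 t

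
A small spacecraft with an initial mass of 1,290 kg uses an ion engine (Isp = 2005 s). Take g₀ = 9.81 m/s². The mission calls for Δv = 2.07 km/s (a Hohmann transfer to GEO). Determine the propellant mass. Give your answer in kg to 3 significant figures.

v_e = Isp · g₀ = 2005 × 9.81 = 19669.0 m/s.
m₀/m_f = exp(Δv / v_e) = exp(2070 / 19669.0) = exp(0.1052) = 1.1110.
m_f = 1,290 / 1.1110 = 1,161.12 kg, so propellant = m₀ − m_f = 1,290 − 1,161.12 = 128.88 kg.

propellant mass ≈ 129 kg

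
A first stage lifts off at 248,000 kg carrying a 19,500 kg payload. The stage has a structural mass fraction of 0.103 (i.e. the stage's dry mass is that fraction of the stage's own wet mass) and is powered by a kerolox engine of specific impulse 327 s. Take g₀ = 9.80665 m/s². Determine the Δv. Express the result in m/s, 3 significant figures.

Δv ≈ 5620 m/s

Stage wet mass = m₀ − payload = 248,000 − 19,500 = 228,500 kg.
Stage dry mass = ε × stage wet mass = 0.103 × 228,500 = 23,535.5 kg.
Burnout mass m_f = stage dry + payload = 23,535.5 + 19,500 = 43,035.5 kg.
v_e = Isp · g₀ = 327 × 9.80665 = 3206.8 m/s.
By the Tsiolkovsky rocket equation, Δv = v_e · ln(248,000/43,035.5) = 3206.8 × ln(5.763) = 3206.8 × 1.7514 ≈ 5616 m/s.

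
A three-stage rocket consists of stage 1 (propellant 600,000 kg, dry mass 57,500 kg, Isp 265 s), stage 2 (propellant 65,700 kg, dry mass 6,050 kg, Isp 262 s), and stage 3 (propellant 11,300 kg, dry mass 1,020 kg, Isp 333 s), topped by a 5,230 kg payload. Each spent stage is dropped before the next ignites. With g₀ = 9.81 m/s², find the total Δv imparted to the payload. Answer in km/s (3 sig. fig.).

Δv ≈ 11.0 km/s

Ignition mass of stage 1 = 600,000+57,500 + 65,700+6,050 + 11,300+1,020 + 5,230 = 746,800 kg.
Stage 1: m₀ = 746,800 kg, m_f = 746,800 − 600,000 = 146,800 kg; Δv = 265×9.81×ln(5.087) = 2599.7×1.6267 ≈ 4229 m/s.
Stage 2: m₀ = 89,300 kg, m_f = 89,300 − 65,700 = 23,600 kg; Δv = 262×9.81×ln(3.784) = 2570.2×1.3308 ≈ 3420 m/s.
Stage 3: m₀ = 17,550 kg, m_f = 17,550 − 11,300 = 6,250 kg; Δv = 333×9.81×ln(2.808) = 3266.7×1.0325 ≈ 3373 m/s.
Total Δv = 4229 + 3420 + 3373 = 11022 m/s.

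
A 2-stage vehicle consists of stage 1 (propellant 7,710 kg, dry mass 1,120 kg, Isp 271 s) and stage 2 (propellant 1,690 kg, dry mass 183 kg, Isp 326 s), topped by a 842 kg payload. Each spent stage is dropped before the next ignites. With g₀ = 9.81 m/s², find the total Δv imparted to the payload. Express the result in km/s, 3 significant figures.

Ignition mass of stage 1 = 7,710+1,120 + 1,690+183 + 842 = 11,545 kg.
Stage 1: m₀ = 11,545 kg, m_f = 11,545 − 7,710 = 3,835 kg; Δv = 271×9.81×ln(3.01) = 2658.5×1.1021 ≈ 2930 m/s.
Stage 2: m₀ = 2,715 kg, m_f = 2,715 − 1,690 = 1,025 kg; Δv = 326×9.81×ln(2.649) = 3198.1×0.9741 ≈ 3115 m/s.
Total Δv = 2930 + 3115 = 6045 m/s.

Δv ≈ 6.05 km/s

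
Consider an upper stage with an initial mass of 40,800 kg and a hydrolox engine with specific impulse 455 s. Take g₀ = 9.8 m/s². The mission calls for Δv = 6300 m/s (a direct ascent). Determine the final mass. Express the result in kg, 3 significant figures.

final mass ≈ 9930 kg

v_e = Isp · g₀ = 455 × 9.8 = 4459.0 m/s.
Using Δv = v_e ln(m₀/m_f): m₀/m_f = exp(Δv / v_e) = exp(6300 / 4459.0) = exp(1.4129) = 4.1077.
m_f = m₀ / 4.1077 = 40,800 / 4.1077 = 9,932.57 kg.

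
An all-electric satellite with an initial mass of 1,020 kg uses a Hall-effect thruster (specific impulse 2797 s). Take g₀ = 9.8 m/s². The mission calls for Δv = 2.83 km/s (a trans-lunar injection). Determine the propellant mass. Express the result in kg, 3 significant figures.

v_e = Isp · g₀ = 2797 × 9.8 = 27410.6 m/s.
m₀/m_f = exp(Δv / v_e) = exp(2830 / 27410.6) = exp(0.1032) = 1.1088.
m_f = 1,020 / 1.1088 = 919.913 kg, so propellant = m₀ − m_f = 1,020 − 919.913 = 100.087 kg.

propellant mass ≈ 100 kg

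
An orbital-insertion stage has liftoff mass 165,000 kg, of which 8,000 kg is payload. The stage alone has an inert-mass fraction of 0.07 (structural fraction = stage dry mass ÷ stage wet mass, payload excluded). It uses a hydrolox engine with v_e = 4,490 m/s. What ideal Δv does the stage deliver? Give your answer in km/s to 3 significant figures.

Stage wet mass = m₀ − payload = 165,000 − 8,000 = 157,000 kg.
Stage dry mass = ε × stage wet mass = 0.07 × 157,000 = 10,990 kg.
Burnout mass m_f = stage dry + payload = 10,990 + 8,000 = 18,990 kg.
Δv = v_e · ln(165,000/18,990) = 4490.0 × ln(8.689) = 4490.0 × 2.1620 ≈ 9708 m/s.

Δv ≈ 9.71 km/s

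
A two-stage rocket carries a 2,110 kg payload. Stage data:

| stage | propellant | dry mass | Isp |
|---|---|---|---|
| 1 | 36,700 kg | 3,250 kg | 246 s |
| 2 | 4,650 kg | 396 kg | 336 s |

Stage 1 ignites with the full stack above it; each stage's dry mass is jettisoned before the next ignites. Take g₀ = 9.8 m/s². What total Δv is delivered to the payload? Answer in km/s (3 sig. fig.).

Δv ≈ 7.10 km/s

Ignition mass of stage 1 = 36,700+3,250 + 4,650+396 + 2,110 = 47,106 kg.
Stage 1: m₀ = 47,106 kg, m_f = 47,106 − 36,700 = 10,406 kg; Δv = 246×9.8×ln(4.527) = 2410.8×1.5100 ≈ 3640 m/s.
Stage 2: m₀ = 7,156 kg, m_f = 7,156 − 4,650 = 2,506 kg; Δv = 336×9.8×ln(2.856) = 3292.8×1.0493 ≈ 3455 m/s.
Total Δv = 3640 + 3455 = 7095 m/s.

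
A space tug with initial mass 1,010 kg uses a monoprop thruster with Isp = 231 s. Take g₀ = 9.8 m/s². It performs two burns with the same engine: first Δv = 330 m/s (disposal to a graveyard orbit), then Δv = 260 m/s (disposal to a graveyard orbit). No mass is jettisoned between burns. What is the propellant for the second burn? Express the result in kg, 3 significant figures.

v_e = Isp · g₀ = 231 × 9.8 = 2263.8 m/s.
After the first burn: m = 1010 × exp(−330/2263.8) = 1010 × 0.86435 = 872.994 kg.
After the second burn: m = 872.994 × exp(−260/2263.8) = 872.994 × 0.89150 = 778.274 kg.
Second-burn propellant = 872.994 − 778.274 = 94.72 kg.

propellant for the second burn ≈ 94.7 kg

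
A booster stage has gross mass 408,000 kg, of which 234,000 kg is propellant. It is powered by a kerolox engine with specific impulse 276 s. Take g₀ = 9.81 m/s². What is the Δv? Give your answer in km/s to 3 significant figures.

Δv ≈ 2.31 km/s

v_e = Isp · g₀ = 276 × 9.81 = 2707.6 m/s.
m_f = m₀ − m_prop = 408,000 − 234,000 = 174,000 kg.
Δv = v_e · ln(m₀/m_f) = 2707.6 × ln(2.345) = 2707.6 × 0.8522 ≈ 2307.4 m/s.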